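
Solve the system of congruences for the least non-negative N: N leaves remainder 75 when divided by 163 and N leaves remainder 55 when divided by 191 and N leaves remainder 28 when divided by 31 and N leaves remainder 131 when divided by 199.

Combine the congruences pairwise.
From N ≡ 75 (mod 163) write N = 75 + 163t. Substituting into N ≡ 55 (mod 191) gives 163t ≡ 171 (mod 191), and since 163⁻¹ ≡ 75 (mod 191), t ≡ 28. Hence N ≡ 75 + 163·28 = 4639 (mod 31133).
From N ≡ 4639 (mod 31133) write N = 4639 + 31133t. Substituting into N ≡ 28 (mod 31) gives 31133t ≡ 8 (mod 31), and since 9⁻¹ ≡ 7 (mod 31), t ≡ 25. Hence N ≡ 4639 + 31133·25 = 782964 (mod 965123).
From N ≡ 782964 (mod 965123) write N = 782964 + 965123t. Substituting into N ≡ 131 (mod 199) gives 965123t ≡ 33 (mod 199), and since 172⁻¹ ≡ 140 (mod 199), t ≡ 43. Hence N ≡ 782964 + 965123·43 = 42283253 (mod 192059477).

42283253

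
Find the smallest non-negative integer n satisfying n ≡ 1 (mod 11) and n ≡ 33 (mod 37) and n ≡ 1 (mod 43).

15610

The moduli are pairwise coprime; M = 11·37·43 = 17501.
M/11 = 1591; 1591 ≡ 7 (mod 11); 7·8 ≡ 1, so inverse 8.
M/37 = 473; 473 ≡ 29 (mod 37); 29·23 ≡ 1, so inverse 23.
M/43 = 407; 407 ≡ 20 (mod 43); 20·28 ≡ 1, so inverse 28.
n ≡ 1·1591·8 + 33·473·23 + 1·407·28 = 383131.
383131 mod 17501 = 15610.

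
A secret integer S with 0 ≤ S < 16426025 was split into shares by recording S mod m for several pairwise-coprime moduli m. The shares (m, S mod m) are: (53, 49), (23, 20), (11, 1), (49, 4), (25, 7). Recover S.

The moduli are pairwise coprime; N = 53·23·11·49·25 = 16426025.
N/53 = 309925; 309925 ≡ 34 (mod 53); 34·39 ≡ 1, so inverse 39.
N/23 = 714175; 714175 ≡ 2 (mod 23); 2·12 ≡ 1, so inverse 12.
N/11 = 1493275; 1493275 ≡ 3 (mod 11); 3·4 ≡ 1, so inverse 4.
N/49 = 335225; 335225 ≡ 16 (mod 49); 16·46 ≡ 1, so inverse 46.
N/25 = 657041; 657041 ≡ 16 (mod 25); 16·11 ≡ 1, so inverse 11.
S ≡ 49·309925·39 + 20·714175·12 + 1·1493275·4 + 4·335225·46 + 7·657041·11 = 881915332.
881915332 mod 16426025 = 11336007.

11336007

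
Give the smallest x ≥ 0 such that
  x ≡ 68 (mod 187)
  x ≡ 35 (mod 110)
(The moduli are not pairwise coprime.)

255

gcd(187, 110) = 11 and 11 | (35 − 68), so the pair is consistent; merging gives x ≡ 255 (mod 1870), where 1870 = lcm(187, 110).
The solution is unique modulo lcm(187, 110) = 1870.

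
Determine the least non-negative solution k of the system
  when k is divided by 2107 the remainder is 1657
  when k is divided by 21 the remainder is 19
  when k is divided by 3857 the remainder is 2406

33262

gcd(2107, 21) = 7 and 7 | (19 − 1657), so the pair is consistent; merging gives k ≡ 1657 (mod 6321), where 6321 = lcm(2107, 21).
gcd(6321, 3857) = 7 and 7 | (2406 − 1657), so the pair is consistent; merging gives k ≡ 33262 (mod 3482871), where 3482871 = lcm(6321, 3857).
The solution is unique modulo lcm(2107, 21, 3857) = 3482871.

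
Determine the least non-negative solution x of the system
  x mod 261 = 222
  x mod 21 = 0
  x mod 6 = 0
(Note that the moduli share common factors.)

2310

gcd(261, 21) = 3 and 3 | (0 − 222), so the pair is consistent; merging gives x ≡ 483 (mod 1827), where 1827 = lcm(261, 21).
gcd(1827, 6) = 3 and 3 | (0 − 483), so the pair is consistent; merging gives x ≡ 2310 (mod 3654), where 3654 = lcm(1827, 6).
The solution is unique modulo lcm(261, 21, 6) = 3654.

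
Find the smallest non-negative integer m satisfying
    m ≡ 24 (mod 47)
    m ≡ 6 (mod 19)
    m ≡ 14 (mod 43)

23148

The moduli are pairwise coprime; N = 47·19·43 = 38399.
N/47 = 817; 817 ≡ 18 (mod 47); 18·34 ≡ 1, so inverse 34.
N/19 = 2021; 2021 ≡ 7 (mod 19); 7·11 ≡ 1, so inverse 11.
N/43 = 893; 893 ≡ 33 (mod 43); 33·30 ≡ 1, so inverse 30.
m ≡ 24·817·34 + 6·2021·11 + 14·893·30 = 1175118.
1175118 mod 38399 = 23148.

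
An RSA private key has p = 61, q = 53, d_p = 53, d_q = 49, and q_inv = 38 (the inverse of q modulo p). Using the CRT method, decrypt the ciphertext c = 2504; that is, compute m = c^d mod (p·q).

m₁ = c^(d_p) mod p: c ≡ 3 (mod 61), and 3^53 mod 61 = 27.
m₂ = c^(d_q) mod q: c ≡ 13 (mod 53), and 13^49 mod 53 = 42.
h = q_inv·(m₁ − m₂) mod p = 38·(27 − 42) mod 61 = 40.
m = m₂ + h·q = 42 + 40·53 = 2162.

2162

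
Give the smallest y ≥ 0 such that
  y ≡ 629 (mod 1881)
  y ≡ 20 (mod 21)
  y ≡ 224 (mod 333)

gcd(1881, 21) = 3 and 3 | (20 − 629), so the pair is consistent; merging gives y ≡ 629 (mod 13167), where 13167 = lcm(1881, 21).
gcd(13167, 333) = 9 and 9 | (224 − 629), so the pair is consistent; merging gives y ≡ 92798 (mod 487179), where 487179 = lcm(13167, 333).
The solution is unique modulo lcm(1881, 21, 333) = 487179.

92798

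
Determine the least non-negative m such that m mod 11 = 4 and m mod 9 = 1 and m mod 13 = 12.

532

From m ≡ 4 (mod 11) write m = 4 + 11t. Substituting into m ≡ 1 (mod 9) gives 11t ≡ 6 (mod 9), and since 2⁻¹ ≡ 5 (mod 9), t ≡ 3. Hence m ≡ 4 + 11·3 = 37 (mod 99).
From m ≡ 37 (mod 99) write m = 37 + 99t. Substituting into m ≡ 12 (mod 13) gives 99t ≡ 1 (mod 13), and since 8⁻¹ ≡ 5 (mod 13), t ≡ 5. Hence m ≡ 37 + 99·5 = 532 (mod 1287).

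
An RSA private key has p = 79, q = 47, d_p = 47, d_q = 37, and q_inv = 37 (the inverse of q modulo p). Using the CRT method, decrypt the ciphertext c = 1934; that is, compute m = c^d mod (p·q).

m₁ = c^(d_p) mod p: c ≡ 38 (mod 79), and 38^47 mod 79 = 21.
m₂ = c^(d_q) mod q: c ≡ 7 (mod 47), and 7^37 mod 47 = 34.
h = q_inv·(m₁ − m₂) mod p = 37·(21 − 34) mod 79 = 72.
m = m₂ + h·q = 34 + 72·47 = 3418.

3418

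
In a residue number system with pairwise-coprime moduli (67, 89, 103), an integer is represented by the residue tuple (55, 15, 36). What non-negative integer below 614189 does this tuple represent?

609487

The moduli are pairwise coprime; N = 67·89·103 = 614189.
N/67 = 9167; 9167 ≡ 55 (mod 67); 55·39 ≡ 1, so inverse 39.
N/89 = 6901; 6901 ≡ 48 (mod 89); 48·13 ≡ 1, so inverse 13.
N/103 = 5963; 5963 ≡ 92 (mod 103); 92·28 ≡ 1, so inverse 28.
x ≡ 55·9167·39 + 15·6901·13 + 36·5963·28 = 27019614.
27019614 mod 614189 = 609487.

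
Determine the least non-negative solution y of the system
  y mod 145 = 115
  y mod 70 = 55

405

gcd(145, 70) = 5 and 5 | (55 − 115), so the pair is consistent; merging gives y ≡ 405 (mod 2030), where 2030 = lcm(145, 70).
The solution is unique modulo lcm(145, 70) = 2030.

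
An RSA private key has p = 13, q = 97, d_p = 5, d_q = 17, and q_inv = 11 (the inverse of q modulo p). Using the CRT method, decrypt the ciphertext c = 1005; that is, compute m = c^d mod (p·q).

m₁ = c^(d_p) mod p: c ≡ 4 (mod 13), and 4^5 mod 13 = 10.
m₂ = c^(d_q) mod q: c ≡ 35 (mod 97), and 35^17 mod 97 = 61.
h = q_inv·(m₁ − m₂) mod p = 11·(10 − 61) mod 13 = 11.
m = m₂ + h·q = 61 + 11·97 = 1128.

1128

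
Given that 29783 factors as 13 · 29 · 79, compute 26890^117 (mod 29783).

3554

Mod 13: 26890 ≡ 6; by Fermat, exponent reduces to 117 mod 12 = 9; 6^9 ≡ 5 (mod 13).
Mod 29: 26890 ≡ 7; by Fermat, exponent reduces to 117 mod 28 = 5; 7^5 ≡ 16 (mod 29).
Mod 79: 26890 ≡ 30; by Fermat, exponent reduces to 117 mod 78 = 39; 30^39 ≡ 78 (mod 79).
Combine by CRT: x ≡ 5 (mod 13), x ≡ 16 (mod 29), x ≡ 78 (mod 79) ⇒ x ≡ 3554 (mod 29783).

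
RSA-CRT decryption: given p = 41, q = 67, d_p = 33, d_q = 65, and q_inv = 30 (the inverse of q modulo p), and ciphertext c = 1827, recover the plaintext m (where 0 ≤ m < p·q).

m₁ = c^(d_p) mod p: c ≡ 23 (mod 41), and 23^33 mod 41 = 31.
m₂ = c^(d_q) mod q: c ≡ 18 (mod 67), and 18^65 mod 67 = 41.
h = q_inv·(m₁ − m₂) mod p = 30·(31 − 41) mod 41 = 28.
m = m₂ + h·q = 41 + 28·67 = 1917.

1917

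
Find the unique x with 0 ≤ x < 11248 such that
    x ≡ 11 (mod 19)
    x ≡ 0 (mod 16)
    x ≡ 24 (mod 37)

6832

The moduli are pairwise coprime; N = 19·16·37 = 11248.
N/19 = 592; 592 ≡ 3 (mod 19); 3·13 ≡ 1, so inverse 13.
N/16 = 703; 703 ≡ 15 (mod 16); 15·15 ≡ 1, so inverse 15.
N/37 = 304; 304 ≡ 8 (mod 37); 8·14 ≡ 1, so inverse 14.
x ≡ 11·592·13 + 0·703·15 + 24·304·14 = 186800.
186800 mod 11248 = 6832.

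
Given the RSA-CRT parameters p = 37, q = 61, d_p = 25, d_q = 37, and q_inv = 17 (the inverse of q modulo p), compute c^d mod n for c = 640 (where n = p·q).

1454

m₁ = c^(d_p) mod p: c ≡ 11 (mod 37), and 11^25 mod 37 = 11.
m₂ = c^(d_q) mod q: c ≡ 30 (mod 61), and 30^37 mod 61 = 51.
h = q_inv·(m₁ − m₂) mod p = 17·(11 − 51) mod 37 = 23.
m = m₂ + h·q = 51 + 23·61 = 1454.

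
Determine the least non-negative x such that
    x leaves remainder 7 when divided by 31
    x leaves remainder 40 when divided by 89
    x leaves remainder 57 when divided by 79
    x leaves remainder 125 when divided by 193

The moduli are pairwise coprime; N = 31·89·79·193 = 42066473.
N/31 = 1356983; 1356983 ≡ 20 (mod 31); 20·14 ≡ 1, so inverse 14.
N/89 = 472657; 472657 ≡ 67 (mod 89); 67·4 ≡ 1, so inverse 4.
N/79 = 532487; 532487 ≡ 27 (mod 79); 27·41 ≡ 1, so inverse 41.
N/193 = 217961; 217961 ≡ 64 (mod 193); 64·190 ≡ 1, so inverse 190.
x ≡ 7·1356983·14 + 40·472657·4 + 57·532487·41 + 125·217961·190 = 6629605323.
6629605323 mod 42066473 = 25169062.

25169062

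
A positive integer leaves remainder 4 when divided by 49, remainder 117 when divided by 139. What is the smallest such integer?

1229

From k ≡ 4 (mod 49) write k = 4 + 49t. Substituting into k ≡ 117 (mod 139) gives 49t ≡ 113 (mod 139), and since 49⁻¹ ≡ 122 (mod 139), t ≡ 25. Hence k ≡ 4 + 49·25 = 1229 (mod 6811).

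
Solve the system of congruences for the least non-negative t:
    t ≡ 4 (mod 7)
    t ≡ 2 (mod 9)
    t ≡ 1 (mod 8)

Combine the congruences pairwise.
From t ≡ 4 (mod 7) write t = 4 + 7s. Substituting into t ≡ 2 (mod 9) gives 7s ≡ 7 (mod 9), and since 7⁻¹ ≡ 4 (mod 9), s ≡ 1. Hence t ≡ 4 + 7·1 = 11 (mod 63).
From t ≡ 11 (mod 63) write t = 11 + 63s. Substituting into t ≡ 1 (mod 8) gives 63s ≡ 6 (mod 8), and since 7⁻¹ ≡ 7 (mod 8), s ≡ 2. Hence t ≡ 11 + 63·2 = 137 (mod 504).

137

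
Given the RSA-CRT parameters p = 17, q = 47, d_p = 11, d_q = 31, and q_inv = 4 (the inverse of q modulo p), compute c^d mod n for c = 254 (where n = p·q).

m₁ = c^(d_p) mod p: c ≡ 16 (mod 17), and 16^11 mod 17 = 16.
m₂ = c^(d_q) mod q: c ≡ 19 (mod 47), and 19^31 mod 47 = 41.
h = q_inv·(m₁ − m₂) mod p = 4·(16 − 41) mod 17 = 2.
m = m₂ + h·q = 41 + 2·47 = 135.

135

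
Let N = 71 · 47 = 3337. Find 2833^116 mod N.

2525

Mod 71: 2833 ≡ 64; by Fermat, exponent reduces to 116 mod 70 = 46; 64^46 ≡ 40 (mod 71).
Mod 47: 2833 ≡ 13; by Fermat, exponent reduces to 116 mod 46 = 24; 13^24 ≡ 34 (mod 47).
Combine by CRT: x ≡ 40 (mod 71), x ≡ 34 (mod 47) ⇒ x ≡ 2525 (mod 3337).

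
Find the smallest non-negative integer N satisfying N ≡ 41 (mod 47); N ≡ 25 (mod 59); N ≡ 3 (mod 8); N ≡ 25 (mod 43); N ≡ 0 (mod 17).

From N ≡ 41 (mod 47) write N = 41 + 47t. Substituting into N ≡ 25 (mod 59) gives 47t ≡ 43 (mod 59), and since 47⁻¹ ≡ 54 (mod 59), t ≡ 21. Hence N ≡ 41 + 47·21 = 1028 (mod 2773).
From N ≡ 1028 (mod 2773) write N = 1028 + 2773t. Substituting into N ≡ 3 (mod 8) gives 2773t ≡ 7 (mod 8), and since 5⁻¹ ≡ 5 (mod 8), t ≡ 3. Hence N ≡ 1028 + 2773·3 = 9347 (mod 22184).
From N ≡ 9347 (mod 22184) write N = 9347 + 22184t. Substituting into N ≡ 25 (mod 43) gives 22184t ≡ 9 (mod 43), and since 39⁻¹ ≡ 32 (mod 43), t ≡ 30. Hence N ≡ 9347 + 22184·30 = 674867 (mod 953912).
From N ≡ 674867 (mod 953912) write N = 674867 + 953912t. Substituting into N ≡ 0 (mod 17) gives 953912t ≡ 16 (mod 17), and since 8⁻¹ ≡ 15 (mod 17), t ≡ 2. Hence N ≡ 674867 + 953912·2 = 2582691 (mod 16216504).

2582691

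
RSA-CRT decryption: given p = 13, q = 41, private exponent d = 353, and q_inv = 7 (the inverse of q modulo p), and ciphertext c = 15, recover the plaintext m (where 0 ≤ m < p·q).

240

d_p = d mod (p−1) = 353 mod 12 = 5; d_q = d mod (q−1) = 33.
m₁ = c^(d_p) mod p: c ≡ 2 (mod 13), and 2^5 mod 13 = 6.
m₂ = c^(d_q) mod q: c ≡ 15 (mod 41), and 15^33 mod 41 = 35.
h = q_inv·(m₁ − m₂) mod p = 7·(6 − 35) mod 13 = 5.
m = m₂ + h·q = 35 + 5·41 = 240.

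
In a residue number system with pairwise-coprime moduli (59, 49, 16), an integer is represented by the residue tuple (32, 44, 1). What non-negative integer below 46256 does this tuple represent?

The moduli are pairwise coprime; N = 59·49·16 = 46256.
N/59 = 784; 784 ≡ 17 (mod 59); 17·7 ≡ 1, so inverse 7.
N/49 = 944; 944 ≡ 13 (mod 49); 13·34 ≡ 1, so inverse 34.
N/16 = 2891; 2891 ≡ 11 (mod 16); 11·3 ≡ 1, so inverse 3.
x ≡ 32·784·7 + 44·944·34 + 1·2891·3 = 1596513.
1596513 mod 46256 = 23809.

23809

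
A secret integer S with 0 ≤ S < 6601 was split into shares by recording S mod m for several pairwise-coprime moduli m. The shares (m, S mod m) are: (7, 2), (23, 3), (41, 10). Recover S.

1199

The moduli are pairwise coprime; N = 7·23·41 = 6601.
N/7 = 943; 943 ≡ 5 (mod 7); 5·3 ≡ 1, so inverse 3.
N/23 = 287; 287 ≡ 11 (mod 23); 11·21 ≡ 1, so inverse 21.
N/41 = 161; 161 ≡ 38 (mod 41); 38·27 ≡ 1, so inverse 27.
S ≡ 2·943·3 + 3·287·21 + 10·161·27 = 67209.
67209 mod 6601 = 1199.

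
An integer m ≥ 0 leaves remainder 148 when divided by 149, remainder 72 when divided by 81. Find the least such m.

5661

From m ≡ 148 (mod 149) write m = 148 + 149t. Substituting into m ≡ 72 (mod 81) gives 149t ≡ 5 (mod 81), and since 68⁻¹ ≡ 56 (mod 81), t ≡ 37. Hence m ≡ 148 + 149·37 = 5661 (mod 12069).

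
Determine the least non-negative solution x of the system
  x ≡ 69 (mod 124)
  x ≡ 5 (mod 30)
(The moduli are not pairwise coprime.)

gcd(124, 30) = 2 and 2 | (5 − 69), so the pair is consistent; merging gives x ≡ 1805 (mod 1860), where 1860 = lcm(124, 30).
The solution is unique modulo lcm(124, 30) = 1860.

1805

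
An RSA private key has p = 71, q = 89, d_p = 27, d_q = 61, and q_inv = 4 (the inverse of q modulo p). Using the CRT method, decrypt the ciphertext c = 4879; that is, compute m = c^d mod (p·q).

m₁ = c^(d_p) mod p: c ≡ 51 (mod 71), and 51^27 mod 71 = 39.
m₂ = c^(d_q) mod q: c ≡ 73 (mod 89), and 73^61 mod 89 = 85.
h = q_inv·(m₁ − m₂) mod p = 4·(39 − 85) mod 71 = 29.
m = m₂ + h·q = 85 + 29·89 = 2666.

2666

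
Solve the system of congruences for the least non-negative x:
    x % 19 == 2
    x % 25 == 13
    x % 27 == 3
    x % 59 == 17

188463

Combine the congruences pairwise.
From x ≡ 2 (mod 19) write x = 2 + 19t. Substituting into x ≡ 13 (mod 25) gives 19t ≡ 11 (mod 25), and since 19⁻¹ ≡ 4 (mod 25), t ≡ 19. Hence x ≡ 2 + 19·19 = 363 (mod 475).
From x ≡ 363 (mod 475) write x = 363 + 475t. Substituting into x ≡ 3 (mod 27) gives 475t ≡ 18 (mod 27), and since 16⁻¹ ≡ 22 (mod 27), t ≡ 18. Hence x ≡ 363 + 475·18 = 8913 (mod 12825).
From x ≡ 8913 (mod 12825) write x = 8913 + 12825t. Substituting into x ≡ 17 (mod 59) gives 12825t ≡ 13 (mod 59), and since 22⁻¹ ≡ 51 (mod 59), t ≡ 14. Hence x ≡ 8913 + 12825·14 = 188463 (mod 756675).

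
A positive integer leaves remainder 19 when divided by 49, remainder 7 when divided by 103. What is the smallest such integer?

2273

Combine the congruences pairwise.
From k ≡ 19 (mod 49) write k = 19 + 49t. Substituting into k ≡ 7 (mod 103) gives 49t ≡ 91 (mod 103), and since 49⁻¹ ≡ 82 (mod 103), t ≡ 46. Hence k ≡ 19 + 49·46 = 2273 (mod 5047).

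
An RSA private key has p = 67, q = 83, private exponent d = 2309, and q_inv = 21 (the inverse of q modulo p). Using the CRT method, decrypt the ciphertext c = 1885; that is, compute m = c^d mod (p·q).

d_p = d mod (p−1) = 2309 mod 66 = 65; d_q = d mod (q−1) = 13.
m₁ = c^(d_p) mod p: c ≡ 9 (mod 67), and 9^65 mod 67 = 15.
m₂ = c^(d_q) mod q: c ≡ 59 (mod 83), and 59^13 mod 83 = 77.
h = q_inv·(m₁ − m₂) mod p = 21·(15 − 77) mod 67 = 38.
m = m₂ + h·q = 77 + 38·83 = 3231.

3231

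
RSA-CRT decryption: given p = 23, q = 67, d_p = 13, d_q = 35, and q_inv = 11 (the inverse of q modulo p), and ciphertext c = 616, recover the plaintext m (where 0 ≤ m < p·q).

m₁ = c^(d_p) mod p: c ≡ 18 (mod 23), and 18^13 mod 23 = 2.
m₂ = c^(d_q) mod q: c ≡ 13 (mod 67), and 13^35 mod 67 = 32.
h = q_inv·(m₁ − m₂) mod p = 11·(2 − 32) mod 23 = 15.
m = m₂ + h·q = 32 + 15·67 = 1037.

1037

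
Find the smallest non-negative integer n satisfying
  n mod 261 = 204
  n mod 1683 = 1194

Combine the congruences pairwise.
gcd(261, 1683) = 9 and 9 | (1194 − 204), so the pair is consistent; merging gives n ≡ 43269 (mod 48807), where 48807 = lcm(261, 1683).
The solution is unique modulo lcm(261, 1683) = 48807.

43269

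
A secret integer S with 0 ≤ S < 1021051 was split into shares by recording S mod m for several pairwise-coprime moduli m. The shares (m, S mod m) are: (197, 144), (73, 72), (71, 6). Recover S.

961701

From S ≡ 144 (mod 197) write S = 144 + 197t. Substituting into S ≡ 72 (mod 73) gives 197t ≡ 1 (mod 73), and since 51⁻¹ ≡ 63 (mod 73), t ≡ 63. Hence S ≡ 144 + 197·63 = 12555 (mod 14381).
From S ≡ 12555 (mod 14381) write S = 12555 + 14381t. Substituting into S ≡ 6 (mod 71) gives 14381t ≡ 18 (mod 71), and since 39⁻¹ ≡ 51 (mod 71), t ≡ 66. Hence S ≡ 12555 + 14381·66 = 961701 (mod 1021051).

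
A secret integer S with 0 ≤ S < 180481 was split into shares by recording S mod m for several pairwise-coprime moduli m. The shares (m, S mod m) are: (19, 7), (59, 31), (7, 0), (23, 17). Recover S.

The moduli are pairwise coprime; N = 19·59·7·23 = 180481.
N/19 = 9499; 9499 ≡ 18 (mod 19); 18·18 ≡ 1, so inverse 18.
N/59 = 3059; 3059 ≡ 50 (mod 59); 50·13 ≡ 1, so inverse 13.
N/7 = 25783; 25783 ≡ 2 (mod 7); 2·4 ≡ 1, so inverse 4.
N/23 = 7847; 7847 ≡ 4 (mod 23); 4·6 ≡ 1, so inverse 6.
S ≡ 7·9499·18 + 31·3059·13 + 0·25783·4 + 17·7847·6 = 3230045.
3230045 mod 180481 = 161868.

161868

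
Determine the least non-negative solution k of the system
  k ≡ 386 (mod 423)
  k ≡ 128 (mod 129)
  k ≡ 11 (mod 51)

18575

gcd(423, 129) = 3 and 3 | (128 − 386), so the pair is consistent; merging gives k ≡ 386 (mod 18189), where 18189 = lcm(423, 129).
gcd(18189, 51) = 3 and 3 | (11 − 386), so the pair is consistent; merging gives k ≡ 18575 (mod 309213), where 309213 = lcm(18189, 51).
The solution is unique modulo lcm(423, 129, 51) = 309213.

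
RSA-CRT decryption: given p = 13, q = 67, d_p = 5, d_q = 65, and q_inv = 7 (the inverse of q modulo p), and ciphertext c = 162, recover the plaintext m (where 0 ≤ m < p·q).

548

m₁ = c^(d_p) mod p: c ≡ 6 (mod 13), and 6^5 mod 13 = 2.
m₂ = c^(d_q) mod q: c ≡ 28 (mod 67), and 28^65 mod 67 = 12.
h = q_inv·(m₁ − m₂) mod p = 7·(2 − 12) mod 13 = 8.
m = m₂ + h·q = 12 + 8·67 = 548.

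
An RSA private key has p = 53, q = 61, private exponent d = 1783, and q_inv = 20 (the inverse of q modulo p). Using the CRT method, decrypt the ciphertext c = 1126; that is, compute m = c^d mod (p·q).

2554

d_p = d mod (p−1) = 1783 mod 52 = 15; d_q = d mod (q−1) = 43.
m₁ = c^(d_p) mod p: c ≡ 13 (mod 53), and 13^15 mod 53 = 10.
m₂ = c^(d_q) mod q: c ≡ 28 (mod 61), and 28^43 mod 61 = 53.
h = q_inv·(m₁ − m₂) mod p = 20·(10 − 53) mod 53 = 41.
m = m₂ + h·q = 53 + 41·61 = 2554.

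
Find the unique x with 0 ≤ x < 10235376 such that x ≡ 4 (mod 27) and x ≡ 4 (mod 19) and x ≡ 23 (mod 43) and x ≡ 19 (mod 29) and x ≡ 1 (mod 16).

7040929

The moduli are pairwise coprime; N = 27·19·43·29·16 = 10235376.
N/27 = 379088; 379088 ≡ 8 (mod 27); 8·17 ≡ 1, so inverse 17.
N/19 = 538704; 538704 ≡ 16 (mod 19); 16·6 ≡ 1, so inverse 6.
N/43 = 238032; 238032 ≡ 27 (mod 43); 27·8 ≡ 1, so inverse 8.
N/29 = 352944; 352944 ≡ 14 (mod 29); 14·27 ≡ 1, so inverse 27.
N/16 = 639711; 639711 ≡ 15 (mod 16); 15·15 ≡ 1, so inverse 15.
x ≡ 4·379088·17 + 4·538704·6 + 23·238032·8 + 19·352944·27 + 1·639711·15 = 273160705.
273160705 mod 10235376 = 7040929.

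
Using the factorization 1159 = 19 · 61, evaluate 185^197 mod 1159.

471

Mod 19: 185 ≡ 14; by Fermat, exponent reduces to 197 mod 18 = 17; 14^17 ≡ 15 (mod 19).
Mod 61: 185 ≡ 2; by Fermat, exponent reduces to 197 mod 60 = 17; 2^17 ≡ 44 (mod 61).
Combine by CRT: x ≡ 15 (mod 19), x ≡ 44 (mod 61) ⇒ x ≡ 471 (mod 1159).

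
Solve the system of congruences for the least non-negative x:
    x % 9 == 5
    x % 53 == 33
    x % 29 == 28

86

The moduli are pairwise coprime; N = 9·53·29 = 13833.
N/9 = 1537; 1537 ≡ 7 (mod 9); 7·4 ≡ 1, so inverse 4.
N/53 = 261; 261 ≡ 49 (mod 53); 49·13 ≡ 1, so inverse 13.
N/29 = 477; 477 ≡ 13 (mod 29); 13·9 ≡ 1, so inverse 9.
x ≡ 5·1537·4 + 33·261·13 + 28·477·9 = 262913.
262913 mod 13833 = 86.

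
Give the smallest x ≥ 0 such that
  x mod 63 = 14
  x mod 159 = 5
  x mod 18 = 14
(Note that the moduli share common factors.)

4298

gcd(63, 159) = 3 and 3 | (5 − 14), so the pair is consistent; merging gives x ≡ 959 (mod 3339), where 3339 = lcm(63, 159).
gcd(3339, 18) = 9 and 9 | (14 − 959), so the pair is consistent; merging gives x ≡ 4298 (mod 6678), where 6678 = lcm(3339, 18).
The solution is unique modulo lcm(63, 159, 18) = 6678.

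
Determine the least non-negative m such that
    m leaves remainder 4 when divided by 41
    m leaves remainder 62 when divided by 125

From m ≡ 4 (mod 41) write m = 4 + 41t. Substituting into m ≡ 62 (mod 125) gives 41t ≡ 58 (mod 125), and since 41⁻¹ ≡ 61 (mod 125), t ≡ 38. Hence m ≡ 4 + 41·38 = 1562 (mod 5125).

1562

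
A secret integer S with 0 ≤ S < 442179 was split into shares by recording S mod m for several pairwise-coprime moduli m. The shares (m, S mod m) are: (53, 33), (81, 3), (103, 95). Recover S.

387993

From S ≡ 33 (mod 53) write S = 33 + 53t. Substituting into S ≡ 3 (mod 81) gives 53t ≡ 51 (mod 81), and since 53⁻¹ ≡ 26 (mod 81), t ≡ 30. Hence S ≡ 33 + 53·30 = 1623 (mod 4293).
From S ≡ 1623 (mod 4293) write S = 1623 + 4293t. Substituting into S ≡ 95 (mod 103) gives 4293t ≡ 17 (mod 103), and since 70⁻¹ ≡ 78 (mod 103), t ≡ 90. Hence S ≡ 1623 + 4293·90 = 387993 (mod 442179).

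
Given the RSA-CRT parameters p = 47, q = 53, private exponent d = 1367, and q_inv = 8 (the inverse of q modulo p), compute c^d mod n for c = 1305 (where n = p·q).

d_p = d mod (p−1) = 1367 mod 46 = 33; d_q = d mod (q−1) = 15.
m₁ = c^(d_p) mod p: c ≡ 36 (mod 47), and 36^33 mod 47 = 42.
m₂ = c^(d_q) mod q: c ≡ 33 (mod 53), and 33^15 mod 53 = 31.
h = q_inv·(m₁ − m₂) mod p = 8·(42 − 31) mod 47 = 41.
m = m₂ + h·q = 31 + 41·53 = 2204.

2204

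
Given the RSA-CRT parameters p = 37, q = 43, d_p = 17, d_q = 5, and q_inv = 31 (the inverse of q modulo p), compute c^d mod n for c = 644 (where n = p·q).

1031

m₁ = c^(d_p) mod p: c ≡ 15 (mod 37), and 15^17 mod 37 = 32.
m₂ = c^(d_q) mod q: c ≡ 42 (mod 43), and 42^5 mod 43 = 42.
h = q_inv·(m₁ − m₂) mod p = 31·(32 − 42) mod 37 = 23.
m = m₂ + h·q = 42 + 23·43 = 1031.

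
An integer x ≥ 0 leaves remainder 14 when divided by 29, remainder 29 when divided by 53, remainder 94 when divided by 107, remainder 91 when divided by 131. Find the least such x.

19955059

The moduli are pairwise coprime; N = 29·53·107·131 = 21544129.
N/29 = 742901; 742901 ≡ 8 (mod 29); 8·11 ≡ 1, so inverse 11.
N/53 = 406493; 406493 ≡ 36 (mod 53); 36·28 ≡ 1, so inverse 28.
N/107 = 201347; 201347 ≡ 80 (mod 107); 80·103 ≡ 1, so inverse 103.
N/131 = 164459; 164459 ≡ 54 (mod 131); 54·17 ≡ 1, so inverse 17.
x ≡ 14·742901·11 + 29·406493·28 + 94·201347·103 + 91·164459·17 = 2648338797.
2648338797 mod 21544129 = 19955059.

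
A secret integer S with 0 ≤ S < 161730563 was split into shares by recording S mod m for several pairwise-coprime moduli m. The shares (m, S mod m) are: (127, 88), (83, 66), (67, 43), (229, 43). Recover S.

25546138

From S ≡ 88 (mod 127) write S = 88 + 127t. Substituting into S ≡ 66 (mod 83) gives 127t ≡ 61 (mod 83), and since 44⁻¹ ≡ 17 (mod 83), t ≡ 41. Hence S ≡ 88 + 127·41 = 5295 (mod 10541).
From S ≡ 5295 (mod 10541) write S = 5295 + 10541t. Substituting into S ≡ 43 (mod 67) gives 10541t ≡ 41 (mod 67), and since 22⁻¹ ≡ 64 (mod 67), t ≡ 11. Hence S ≡ 5295 + 10541·11 = 121246 (mod 706247).
From S ≡ 121246 (mod 706247) write S = 121246 + 706247t. Substituting into S ≡ 43 (mod 229) gives 706247t ≡ 167 (mod 229), and since 11⁻¹ ≡ 125 (mod 229), t ≡ 36. Hence S ≡ 121246 + 706247·36 = 25546138 (mod 161730563).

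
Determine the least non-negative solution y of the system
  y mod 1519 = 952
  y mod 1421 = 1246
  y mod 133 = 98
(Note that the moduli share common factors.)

gcd(1519, 1421) = 49 and 49 | (1246 − 952), so the pair is consistent; merging gives y ≡ 5509 (mod 44051), where 44051 = lcm(1519, 1421).
gcd(44051, 133) = 7 and 7 | (98 − 5509), so the pair is consistent; merging gives y ≡ 490070 (mod 836969), where 836969 = lcm(44051, 133).
The solution is unique modulo lcm(1519, 1421, 133) = 836969.

490070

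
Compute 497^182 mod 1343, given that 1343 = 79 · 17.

Mod 79: 497 ≡ 23; by Fermat, exponent reduces to 182 mod 78 = 26; 23^26 ≡ 55 (mod 79).
Mod 17: 497 ≡ 4; by Fermat, exponent reduces to 182 mod 16 = 6; 4^6 ≡ 16 (mod 17).
Combine by CRT: x ≡ 55 (mod 79), x ≡ 16 (mod 17) ⇒ x ≡ 1240 (mod 1343).

1240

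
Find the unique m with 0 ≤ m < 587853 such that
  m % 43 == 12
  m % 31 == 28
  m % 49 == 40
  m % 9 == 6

The moduli are pairwise coprime; N = 43·31·49·9 = 587853.
N/43 = 13671; 13671 ≡ 40 (mod 43); 40·14 ≡ 1, so inverse 14.
N/31 = 18963; 18963 ≡ 22 (mod 31); 22·24 ≡ 1, so inverse 24.
N/49 = 11997; 11997 ≡ 41 (mod 49); 41·6 ≡ 1, so inverse 6.
N/9 = 65317; 65317 ≡ 4 (mod 9); 4·7 ≡ 1, so inverse 7.
m ≡ 12·13671·14 + 28·18963·24 + 40·11997·6 + 6·65317·7 = 20662458.
20662458 mod 587853 = 87603.

87603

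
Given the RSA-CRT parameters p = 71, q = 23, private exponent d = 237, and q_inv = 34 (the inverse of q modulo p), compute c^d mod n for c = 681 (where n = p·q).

549

d_p = d mod (p−1) = 237 mod 70 = 27; d_q = d mod (q−1) = 17.
m₁ = c^(d_p) mod p: c ≡ 42 (mod 71), and 42^27 mod 71 = 52.
m₂ = c^(d_q) mod q: c ≡ 14 (mod 23), and 14^17 mod 23 = 20.
h = q_inv·(m₁ − m₂) mod p = 34·(52 − 20) mod 71 = 23.
m = m₂ + h·q = 20 + 23·23 = 549.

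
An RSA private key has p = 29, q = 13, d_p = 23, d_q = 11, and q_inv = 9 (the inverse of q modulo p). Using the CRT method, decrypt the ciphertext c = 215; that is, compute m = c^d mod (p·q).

249

m₁ = c^(d_p) mod p: c ≡ 12 (mod 29), and 12^23 mod 29 = 17.
m₂ = c^(d_q) mod q: c ≡ 7 (mod 13), and 7^11 mod 13 = 2.
h = q_inv·(m₁ − m₂) mod p = 9·(17 − 2) mod 29 = 19.
m = m₂ + h·q = 2 + 19·13 = 249.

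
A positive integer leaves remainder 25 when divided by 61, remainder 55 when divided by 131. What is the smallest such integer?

From x ≡ 25 (mod 61) write x = 25 + 61t. Substituting into x ≡ 55 (mod 131) gives 61t ≡ 30 (mod 131), and since 61⁻¹ ≡ 58 (mod 131), t ≡ 37. Hence x ≡ 25 + 61·37 = 2282 (mod 7991).

2282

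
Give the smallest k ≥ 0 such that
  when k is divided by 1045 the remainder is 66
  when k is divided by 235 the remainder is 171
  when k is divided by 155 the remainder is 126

gcd(1045, 235) = 5 and 5 | (171 − 66), so the pair is consistent; merging gives k ≡ 1111 (mod 49115), where 49115 = lcm(1045, 235).
gcd(49115, 155) = 5 and 5 | (126 − 1111), so the pair is consistent; merging gives k ≡ 1278101 (mod 1522565), where 1522565 = lcm(49115, 155).
The solution is unique modulo lcm(1045, 235, 155) = 1522565.

1278101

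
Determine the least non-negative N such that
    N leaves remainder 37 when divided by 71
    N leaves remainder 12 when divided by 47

From N ≡ 37 (mod 71) write N = 37 + 71t. Substituting into N ≡ 12 (mod 47) gives 71t ≡ 22 (mod 47), and since 24⁻¹ ≡ 2 (mod 47), t ≡ 44. Hence N ≡ 37 + 71·44 = 3161 (mod 3337).

3161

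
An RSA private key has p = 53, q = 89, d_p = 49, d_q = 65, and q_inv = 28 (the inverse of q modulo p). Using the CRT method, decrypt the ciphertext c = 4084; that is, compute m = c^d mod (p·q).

1433

m₁ = c^(d_p) mod p: c ≡ 3 (mod 53), and 3^49 mod 53 = 2.
m₂ = c^(d_q) mod q: c ≡ 79 (mod 89), and 79^65 mod 89 = 9.
h = q_inv·(m₁ − m₂) mod p = 28·(2 − 9) mod 53 = 16.
m = m₂ + h·q = 9 + 16·89 = 1433.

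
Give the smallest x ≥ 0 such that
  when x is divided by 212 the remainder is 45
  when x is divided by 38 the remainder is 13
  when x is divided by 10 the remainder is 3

12553

gcd(212, 38) = 2 and 2 | (13 − 45), so the pair is consistent; merging gives x ≡ 469 (mod 4028), where 4028 = lcm(212, 38).
gcd(4028, 10) = 2 and 2 | (3 − 469), so the pair is consistent; merging gives x ≡ 12553 (mod 20140), where 20140 = lcm(4028, 10).
The solution is unique modulo lcm(212, 38, 10) = 20140.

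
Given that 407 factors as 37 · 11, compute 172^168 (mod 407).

174

Mod 37: 172 ≡ 24; by Fermat, exponent reduces to 168 mod 36 = 24; 24^24 ≡ 26 (mod 37).
Mod 11: 172 ≡ 7; by Fermat, exponent reduces to 168 mod 10 = 8; 7^8 ≡ 9 (mod 11).
Combine by CRT: x ≡ 26 (mod 37), x ≡ 9 (mod 11) ⇒ x ≡ 174 (mod 407).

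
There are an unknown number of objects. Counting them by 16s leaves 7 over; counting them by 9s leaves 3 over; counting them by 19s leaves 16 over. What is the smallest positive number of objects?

The moduli are pairwise coprime; M = 16·9·19 = 2736.
M/16 = 171; 171 ≡ 11 (mod 16); 11·3 ≡ 1, so inverse 3.
M/9 = 304; 304 ≡ 7 (mod 9); 7·4 ≡ 1, so inverse 4.
M/19 = 144; 144 ≡ 11 (mod 19); 11·7 ≡ 1, so inverse 7.
N ≡ 7·171·3 + 3·304·4 + 16·144·7 = 23367.
23367 mod 2736 = 1479.

1479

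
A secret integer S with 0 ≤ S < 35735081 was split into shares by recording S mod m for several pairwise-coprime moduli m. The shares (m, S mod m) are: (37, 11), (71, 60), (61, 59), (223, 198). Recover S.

24851764

Combine the congruences pairwise.
From S ≡ 11 (mod 37) write S = 11 + 37t. Substituting into S ≡ 60 (mod 71) gives 37t ≡ 49 (mod 71), and since 37⁻¹ ≡ 48 (mod 71), t ≡ 9. Hence S ≡ 11 + 37·9 = 344 (mod 2627).
From S ≡ 344 (mod 2627) write S = 344 + 2627t. Substituting into S ≡ 59 (mod 61) gives 2627t ≡ 20 (mod 61), and since 4⁻¹ ≡ 46 (mod 61), t ≡ 5. Hence S ≡ 344 + 2627·5 = 13479 (mod 160247).
From S ≡ 13479 (mod 160247) write S = 13479 + 160247t. Substituting into S ≡ 198 (mod 223) gives 160247t ≡ 99 (mod 223), and since 133⁻¹ ≡ 166 (mod 223), t ≡ 155. Hence S ≡ 13479 + 160247·155 = 24851764 (mod 35735081).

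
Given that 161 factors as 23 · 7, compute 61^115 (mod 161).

145

Mod 23: 61 ≡ 15; by Fermat, exponent reduces to 115 mod 22 = 5; 15^5 ≡ 7 (mod 23).
Mod 7: 61 ≡ 5; by Fermat, exponent reduces to 115 mod 6 = 1; 5^1 ≡ 5 (mod 7).
Combine by CRT: x ≡ 7 (mod 23), x ≡ 5 (mod 7) ⇒ x ≡ 145 (mod 161).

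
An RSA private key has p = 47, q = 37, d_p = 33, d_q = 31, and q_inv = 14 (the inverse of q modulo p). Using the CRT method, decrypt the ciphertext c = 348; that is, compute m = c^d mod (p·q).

m₁ = c^(d_p) mod p: c ≡ 19 (mod 47), and 19^33 mod 47 = 43.
m₂ = c^(d_q) mod q: c ≡ 15 (mod 37), and 15^31 mod 37 = 17.
h = q_inv·(m₁ − m₂) mod p = 14·(43 − 17) mod 47 = 35.
m = m₂ + h·q = 17 + 35·37 = 1312.

1312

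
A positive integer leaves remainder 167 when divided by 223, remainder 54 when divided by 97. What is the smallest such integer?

Combine the congruences pairwise.
From k ≡ 167 (mod 223) write k = 167 + 223t. Substituting into k ≡ 54 (mod 97) gives 223t ≡ 81 (mod 97), and since 29⁻¹ ≡ 87 (mod 97), t ≡ 63. Hence k ≡ 167 + 223·63 = 14216 (mod 21631).

14216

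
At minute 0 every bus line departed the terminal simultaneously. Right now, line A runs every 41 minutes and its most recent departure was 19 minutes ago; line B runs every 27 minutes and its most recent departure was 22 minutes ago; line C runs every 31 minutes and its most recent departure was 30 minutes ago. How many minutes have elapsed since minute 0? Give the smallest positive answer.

The moduli are pairwise coprime; N = 41·27·31 = 34317.
N/41 = 837; 837 ≡ 17 (mod 41); 17·29 ≡ 1, so inverse 29.
N/27 = 1271; 1271 ≡ 2 (mod 27); 2·14 ≡ 1, so inverse 14.
N/31 = 1107; 1107 ≡ 22 (mod 31); 22·24 ≡ 1, so inverse 24.
t ≡ 19·837·29 + 22·1271·14 + 30·1107·24 = 1649695.
1649695 mod 34317 = 2479.

2479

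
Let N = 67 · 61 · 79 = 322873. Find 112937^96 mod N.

279682

Mod 67: 112937 ≡ 42; by Fermat, exponent reduces to 96 mod 66 = 30; 42^30 ≡ 24 (mod 67).
Mod 61: 112937 ≡ 26; by Fermat, exponent reduces to 96 mod 60 = 36; 26^36 ≡ 58 (mod 61).
Mod 79: 112937 ≡ 46; by Fermat, exponent reduces to 96 mod 78 = 18; 46^18 ≡ 22 (mod 79).
Combine by CRT: x ≡ 24 (mod 67), x ≡ 58 (mod 61), x ≡ 22 (mod 79) ⇒ x ≡ 279682 (mod 322873).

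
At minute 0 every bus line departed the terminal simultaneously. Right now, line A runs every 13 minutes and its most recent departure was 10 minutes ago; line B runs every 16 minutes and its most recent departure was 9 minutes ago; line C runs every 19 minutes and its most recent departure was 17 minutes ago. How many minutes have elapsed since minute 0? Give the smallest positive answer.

From t ≡ 10 (mod 13) write t = 10 + 13s. Substituting into t ≡ 9 (mod 16) gives 13s ≡ 15 (mod 16), and since 13⁻¹ ≡ 5 (mod 16), s ≡ 11. Hence t ≡ 10 + 13·11 = 153 (mod 208).
From t ≡ 153 (mod 208) write t = 153 + 208s. Substituting into t ≡ 17 (mod 19) gives 208s ≡ 16 (mod 19), and since 18⁻¹ ≡ 18 (mod 19), s ≡ 3. Hence t ≡ 153 + 208·3 = 777 (mod 3952).

777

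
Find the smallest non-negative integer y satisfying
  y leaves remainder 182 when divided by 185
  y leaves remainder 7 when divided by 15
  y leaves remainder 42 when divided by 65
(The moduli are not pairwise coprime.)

367

Combine the congruences pairwise.
gcd(185, 15) = 5 and 5 | (7 − 182), so the pair is consistent; merging gives y ≡ 367 (mod 555), where 555 = lcm(185, 15).
gcd(555, 65) = 5 and 5 | (42 − 367), so the pair is consistent; merging gives y ≡ 367 (mod 7215), where 7215 = lcm(555, 65).
The solution is unique modulo lcm(185, 15, 65) = 7215.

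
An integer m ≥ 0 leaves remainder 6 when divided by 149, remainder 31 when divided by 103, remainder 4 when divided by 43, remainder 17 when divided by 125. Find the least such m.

16906142

The moduli are pairwise coprime; N = 149·103·43·125 = 82490125.
N/149 = 553625; 553625 ≡ 90 (mod 149); 90·101 ≡ 1, so inverse 101.
N/103 = 800875; 800875 ≡ 50 (mod 103); 50·68 ≡ 1, so inverse 68.
N/43 = 1918375; 1918375 ≡ 16 (mod 43); 16·35 ≡ 1, so inverse 35.
N/125 = 659921; 659921 ≡ 46 (mod 125); 46·106 ≡ 1, so inverse 106.
m ≡ 6·553625·101 + 31·800875·68 + 4·1918375·35 + 17·659921·106 = 3481491392.
3481491392 mod 82490125 = 16906142.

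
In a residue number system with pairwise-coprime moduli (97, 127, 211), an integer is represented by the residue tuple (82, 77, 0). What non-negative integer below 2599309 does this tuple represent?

712547

The moduli are pairwise coprime; N = 97·127·211 = 2599309.
N/97 = 26797; 26797 ≡ 25 (mod 97); 25·66 ≡ 1, so inverse 66.
N/127 = 20467; 20467 ≡ 20 (mod 127); 20·108 ≡ 1, so inverse 108.
N/211 = 12319; 12319 ≡ 81 (mod 211); 81·99 ≡ 1, so inverse 99.
x ≡ 82·26797·66 + 77·20467·108 + 0·12319·99 = 315228936.
315228936 mod 2599309 = 712547.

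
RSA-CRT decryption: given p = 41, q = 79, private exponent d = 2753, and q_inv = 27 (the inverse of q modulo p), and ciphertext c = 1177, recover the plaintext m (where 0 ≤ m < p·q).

d_p = d mod (p−1) = 2753 mod 40 = 33; d_q = d mod (q−1) = 23.
m₁ = c^(d_p) mod p: c ≡ 29 (mod 41), and 29^33 mod 41 = 13.
m₂ = c^(d_q) mod q: c ≡ 71 (mod 79), and 71^23 mod 79 = 27.
h = q_inv·(m₁ − m₂) mod p = 27·(13 − 27) mod 41 = 32.
m = m₂ + h·q = 27 + 32·79 = 2555.

2555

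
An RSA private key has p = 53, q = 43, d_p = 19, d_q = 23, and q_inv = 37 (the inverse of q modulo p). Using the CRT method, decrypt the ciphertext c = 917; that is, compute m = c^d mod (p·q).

755

m₁ = c^(d_p) mod p: c ≡ 16 (mod 53), and 16^19 mod 53 = 13.
m₂ = c^(d_q) mod q: c ≡ 14 (mod 43), and 14^23 mod 43 = 24.
h = q_inv·(m₁ − m₂) mod p = 37·(13 − 24) mod 53 = 17.
m = m₂ + h·q = 24 + 17·43 = 755.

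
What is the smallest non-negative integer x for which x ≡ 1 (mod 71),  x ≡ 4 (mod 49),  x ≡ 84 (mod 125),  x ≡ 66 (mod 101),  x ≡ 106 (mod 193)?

1300939959

The moduli are pairwise coprime; N = 71·49·125·101·193 = 8477018375.
N/71 = 119394625; 119394625 ≡ 31 (mod 71); 31·55 ≡ 1, so inverse 55.
N/49 = 173000375; 173000375 ≡ 44 (mod 49); 44·39 ≡ 1, so inverse 39.
N/125 = 67816147; 67816147 ≡ 22 (mod 125); 22·108 ≡ 1, so inverse 108.
N/101 = 83930875; 83930875 ≡ 77 (mod 101); 77·21 ≡ 1, so inverse 21.
N/193 = 43922375; 43922375 ≡ 14 (mod 193); 14·69 ≡ 1, so inverse 69.
x ≡ 1·119394625·55 + 4·173000375·39 + 84·67816147·108 + 66·83930875·21 + 106·43922375·69 = 1086359291959.
1086359291959 mod 8477018375 = 1300939959.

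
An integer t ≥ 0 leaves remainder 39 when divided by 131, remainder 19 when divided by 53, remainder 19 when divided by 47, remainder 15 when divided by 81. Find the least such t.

24172683

From t ≡ 39 (mod 131) write t = 39 + 131s. Substituting into t ≡ 19 (mod 53) gives 131s ≡ 33 (mod 53), and since 25⁻¹ ≡ 17 (mod 53), s ≡ 31. Hence t ≡ 39 + 131·31 = 4100 (mod 6943).
From t ≡ 4100 (mod 6943) write t = 4100 + 6943s. Substituting into t ≡ 19 (mod 47) gives 6943s ≡ 8 (mod 47), and since 34⁻¹ ≡ 18 (mod 47), s ≡ 3. Hence t ≡ 4100 + 6943·3 = 24929 (mod 326321).
From t ≡ 24929 (mod 326321) write t = 24929 + 326321s. Substituting into t ≡ 15 (mod 81) gives 326321s ≡ 34 (mod 81), and since 53⁻¹ ≡ 26 (mod 81), s ≡ 74. Hence t ≡ 24929 + 326321·74 = 24172683 (mod 26432001).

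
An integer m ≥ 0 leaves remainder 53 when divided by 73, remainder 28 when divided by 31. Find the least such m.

710

From m ≡ 53 (mod 73) write m = 53 + 73t. Substituting into m ≡ 28 (mod 31) gives 73t ≡ 6 (mod 31), and since 11⁻¹ ≡ 17 (mod 31), t ≡ 9. Hence m ≡ 53 + 73·9 = 710 (mod 2263).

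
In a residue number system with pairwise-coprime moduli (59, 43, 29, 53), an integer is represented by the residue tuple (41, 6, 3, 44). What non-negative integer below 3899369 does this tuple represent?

The moduli are pairwise coprime; N = 59·43·29·53 = 3899369.
N/59 = 66091; 66091 ≡ 11 (mod 59); 11·43 ≡ 1, so inverse 43.
N/43 = 90683; 90683 ≡ 39 (mod 43); 39·32 ≡ 1, so inverse 32.
N/29 = 134461; 134461 ≡ 17 (mod 29); 17·12 ≡ 1, so inverse 12.
N/53 = 73573; 73573 ≡ 9 (mod 53); 9·6 ≡ 1, so inverse 6.
x ≡ 41·66091·43 + 6·90683·32 + 3·134461·12 + 44·73573·6 = 158193437.
158193437 mod 3899369 = 2218677.

2218677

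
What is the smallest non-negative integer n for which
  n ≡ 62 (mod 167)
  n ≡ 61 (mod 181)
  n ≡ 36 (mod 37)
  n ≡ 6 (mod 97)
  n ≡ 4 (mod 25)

The moduli are pairwise coprime; M = 167·181·37·97·25 = 2712117575.
M/167 = 16240225; 16240225 ≡ 143 (mod 167); 143·160 ≡ 1, so inverse 160.
M/181 = 14984075; 14984075 ≡ 171 (mod 181); 171·18 ≡ 1, so inverse 18.
M/37 = 73300475; 73300475 ≡ 34 (mod 37); 34·12 ≡ 1, so inverse 12.
M/97 = 27959975; 27959975 ≡ 16 (mod 97); 16·91 ≡ 1, so inverse 91.
M/25 = 108484703; 108484703 ≡ 3 (mod 25); 3·17 ≡ 1, so inverse 17.
n ≡ 62·16240225·160 + 61·14984075·18 + 36·73300475·12 + 6·27959975·91 + 4·108484703·17 = 231864457704.
231864457704 mod 2712117575 = 1334463829.

1334463829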